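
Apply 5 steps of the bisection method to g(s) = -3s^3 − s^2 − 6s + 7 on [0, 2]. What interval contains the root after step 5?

[0.75, 0.8125]

s = 1 gives g = -3, negative; keep [0, 1]
s = 0.5 gives g = 3.375, positive; keep [0.5, 1]
s = 0.75 gives g = 0.671875, positive; keep [0.75, 1]
s = 0.875 gives g = -1.0254, negative; keep [0.75, 0.875]
s = 0.8125 gives g = -0.1443, negative; keep [0.75, 0.8125]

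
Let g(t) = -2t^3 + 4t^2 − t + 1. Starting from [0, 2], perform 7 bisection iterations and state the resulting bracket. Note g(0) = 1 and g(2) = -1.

t = 1 gives g = 2, positive; keep [1, 2]
t = 1.5 gives g = 1.75, positive; keep [1.5, 2]
t = 1.75 gives g = 0.78125, positive; keep [1.75, 2]
t = 1.875 gives g = 0.0039, positive; keep [1.875, 2]
t = 1.9375 gives g = -0.4683, negative; keep [1.875, 1.9375]
t = 1.90625 gives g = -0.2249, negative; keep [1.875, 1.90625]
t = 1.890625 gives g = -0.1087, negative; keep [1.875, 1.890625]

[1.875, 1.890625]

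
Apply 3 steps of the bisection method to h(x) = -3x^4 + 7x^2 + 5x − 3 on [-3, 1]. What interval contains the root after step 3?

midpoint -1: h = -4 < 0 → [-1, 1]
midpoint 0: h = -3 < 0 → [0, 1]
midpoint 0.5: h = 1.0625 > 0 → [0, 0.5]

[0, 0.5]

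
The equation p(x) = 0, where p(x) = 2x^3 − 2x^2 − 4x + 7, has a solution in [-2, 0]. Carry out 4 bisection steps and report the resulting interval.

[-1.625, -1.5]

x = -1 gives p = 7, positive; keep [-2, -1]
x = -1.5 gives p = 1.75, positive; keep [-2, -1.5]
x = -1.75 gives p = -2.84375, negative; keep [-1.75, -1.5]
x = -1.625 gives p = -0.3633, negative; keep [-1.625, -1.5]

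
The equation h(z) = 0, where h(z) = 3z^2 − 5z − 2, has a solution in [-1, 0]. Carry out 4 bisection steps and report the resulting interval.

[-0.375, -0.3125]

z = -0.5 gives h = 1.25, positive; keep [-0.5, 0]
z = -0.25 gives h = -0.5625, negative; keep [-0.5, -0.25]
z = -0.375 gives h = 0.296875, positive; keep [-0.375, -0.25]
z = -0.3125 gives h = -0.1445, negative; keep [-0.375, -0.3125]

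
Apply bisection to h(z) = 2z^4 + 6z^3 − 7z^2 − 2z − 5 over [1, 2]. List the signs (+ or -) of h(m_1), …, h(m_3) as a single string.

+-+

m = 1.5, h(m) = 6.625 (+); new bracket [1, 1.5]
m = 1.25, h(m) = -1.835938 (−); new bracket [1.25, 1.5]
m = 1.375, h(m) = 1.762207 (+); new bracket [1.25, 1.375]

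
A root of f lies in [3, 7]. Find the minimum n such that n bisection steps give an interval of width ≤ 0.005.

10

Width after n steps is 4/2^n. Need 2^n ≥ 4/0.005 = 800.
2^9 = 512 < 800 ≤ 2^10 = 1024, so n = 10.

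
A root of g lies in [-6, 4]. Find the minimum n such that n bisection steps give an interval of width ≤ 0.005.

11

Width after n steps is 10/2^n. Need 2^n ≥ 10/0.005 = 2000.
2^10 = 1024 < 2000 ≤ 2^11 = 2048, so n = 11.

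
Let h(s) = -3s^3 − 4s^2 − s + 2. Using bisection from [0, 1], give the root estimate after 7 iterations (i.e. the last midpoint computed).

h(0.5) = 0.125 > 0, so the root lies in [0.5, 1]
h(0.75) = -2.265625 < 0, so the root lies in [0.5, 0.75]
h(0.625) = -0.919922 < 0, so the root lies in [0.5, 0.625]
h(0.5625) = -0.3621 < 0, so the root lies in [0.5, 0.5625]
h(0.53125) = -0.11 < 0, so the root lies in [0.5, 0.53125]
h(0.515625) = 0.0096 > 0, so the root lies in [0.515625, 0.53125]
h(0.5234375) = -0.0496 < 0, so the root lies in [0.515625, 0.5234375]

0.5234375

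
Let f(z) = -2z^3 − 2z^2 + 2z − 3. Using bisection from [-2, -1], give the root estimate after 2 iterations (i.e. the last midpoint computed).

midpoint -1.5: f = -3.75 < 0 → [-2, -1.5]
midpoint -1.75: f = -1.90625 < 0 → [-2, -1.75]

-1.75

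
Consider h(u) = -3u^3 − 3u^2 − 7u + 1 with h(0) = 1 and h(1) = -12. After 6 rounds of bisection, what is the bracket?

u = 0.5 gives h = -3.625, negative; keep [0, 0.5]
u = 0.25 gives h = -0.984375, negative; keep [0, 0.25]
u = 0.125 gives h = 0.072266, positive; keep [0.125, 0.25]
u = 0.1875 gives h = -0.4377, negative; keep [0.125, 0.1875]
u = 0.15625 gives h = -0.1784, negative; keep [0.125, 0.15625]
u = 0.140625 gives h = -0.052, negative; keep [0.125, 0.140625]

[0.125, 0.140625]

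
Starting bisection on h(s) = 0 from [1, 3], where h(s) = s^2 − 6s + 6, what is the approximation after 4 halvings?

midpoint 2: h = -2 < 0 → [1, 2]
midpoint 1.5: h = -0.75 < 0 → [1, 1.5]
midpoint 1.25: h = 0.0625 > 0 → [1.25, 1.5]
midpoint 1.375: h = -0.3594 < 0 → [1.25, 1.375]

1.375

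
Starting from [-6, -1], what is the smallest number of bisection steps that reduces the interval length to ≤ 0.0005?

Width after n steps is 5/2^n. Need 2^n ≥ 5/0.0005 = 10000.
2^13 = 8192 < 10000 ≤ 2^14 = 16384, so n = 14.

14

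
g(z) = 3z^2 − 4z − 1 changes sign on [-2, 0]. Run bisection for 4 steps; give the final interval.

g(-1) = 6 > 0, so the root lies in [-1, 0]
g(-0.5) = 1.75 > 0, so the root lies in [-0.5, 0]
g(-0.25) = 0.1875 > 0, so the root lies in [-0.25, 0]
g(-0.125) = -0.4531 < 0, so the root lies in [-0.25, -0.125]

[-0.25, -0.125]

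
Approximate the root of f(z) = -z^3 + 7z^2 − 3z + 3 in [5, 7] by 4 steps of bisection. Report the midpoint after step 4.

f(6) = 21 > 0, so the root lies in [6, 7]
f(6.5) = 4.625 > 0, so the root lies in [6.5, 7]
f(6.75) = -5.859375 < 0, so the root lies in [6.5, 6.75]
f(6.625) = -0.416 < 0, so the root lies in [6.5, 6.625]

6.625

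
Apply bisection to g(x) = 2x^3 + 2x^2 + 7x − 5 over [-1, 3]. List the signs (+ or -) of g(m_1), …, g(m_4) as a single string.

+--+

m = 1, g(m) = 6 (+); new bracket [-1, 1]
m = 0, g(m) = -5 (−); new bracket [0, 1]
m = 0.5, g(m) = -0.75 (−); new bracket [0.5, 1]
m = 0.75, g(m) = 2.2188 (+); new bracket [0.5, 0.75]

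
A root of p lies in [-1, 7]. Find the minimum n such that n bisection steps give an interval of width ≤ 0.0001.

17

Width after n steps is 8/2^n. Need 2^n ≥ 8/0.0001 = 80000.
2^16 = 65536 < 80000 ≤ 2^17 = 131072, so n = 17.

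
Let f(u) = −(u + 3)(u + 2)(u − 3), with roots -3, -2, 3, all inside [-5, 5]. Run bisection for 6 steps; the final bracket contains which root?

3

midpoint 0: f = 18 > 0 → [0, 5]
midpoint 2.5: f = 12.375 > 0 → [2.5, 5]
midpoint 3.75: f = -29.109375 < 0 → [2.5, 3.75]
midpoint 3.125: f = -3.9238 < 0 → [2.5, 3.125]
midpoint 2.8125: f = 5.2449 > 0 → [2.8125, 3.125]
midpoint 2.96875: f = 0.9268 > 0 → [2.96875, 3.125]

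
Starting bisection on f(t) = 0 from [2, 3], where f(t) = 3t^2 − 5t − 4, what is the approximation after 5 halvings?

2.28125

midpoint 2.5: f = 2.25 > 0 → [2, 2.5]
midpoint 2.25: f = -0.0625 < 0 → [2.25, 2.5]
midpoint 2.375: f = 1.046875 > 0 → [2.25, 2.375]
midpoint 2.3125: f = 0.4805 > 0 → [2.25, 2.3125]
midpoint 2.28125: f = 0.2061 > 0 → [2.25, 2.28125]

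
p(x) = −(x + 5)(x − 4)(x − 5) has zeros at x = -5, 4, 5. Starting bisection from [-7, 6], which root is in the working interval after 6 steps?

-5

x = -0.5 gives p = -111.375, negative; keep [-7, -0.5]
x = -3.75 gives p = -84.765625, negative; keep [-7, -3.75]
x = -5.375 gives p = 36.474609, positive; keep [-5.375, -3.75]
x = -4.5625 gives p = -35.822, negative; keep [-5.375, -4.5625]
x = -4.96875 gives p = -2.794, negative; keep [-5.375, -4.96875]
x = -5.171875 gives p = 16.0351, positive; keep [-5.171875, -4.96875]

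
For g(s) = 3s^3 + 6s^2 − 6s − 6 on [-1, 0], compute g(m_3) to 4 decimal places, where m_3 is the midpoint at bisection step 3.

-0.6387

g(-0.5) = -1.875 < 0, so the root lies in [-1, -0.5]
g(-0.75) = 0.609375 > 0, so the root lies in [-0.75, -0.5]
g(-0.625) = -0.638672 < 0, so the root lies in [-0.75, -0.625]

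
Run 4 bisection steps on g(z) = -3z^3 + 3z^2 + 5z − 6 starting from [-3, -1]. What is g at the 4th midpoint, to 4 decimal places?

m = -2, g(m) = 20 (+); new bracket [-2, -1]
m = -1.5, g(m) = 3.375 (+); new bracket [-1.5, -1]
m = -1.25, g(m) = -1.703125 (−); new bracket [-1.5, -1.25]
m = -1.375, g(m) = 0.5957 (+); new bracket [-1.375, -1.25]

0.5957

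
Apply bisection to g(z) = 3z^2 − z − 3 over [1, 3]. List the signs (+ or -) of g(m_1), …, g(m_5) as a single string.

midpoint 2: g = 7 > 0 → [1, 2]
midpoint 1.5: g = 2.25 > 0 → [1, 1.5]
midpoint 1.25: g = 0.4375 > 0 → [1, 1.25]
midpoint 1.125: g = -0.3281 < 0 → [1.125, 1.25]
midpoint 1.1875: g = 0.043 > 0 → [1.125, 1.1875]

+++-+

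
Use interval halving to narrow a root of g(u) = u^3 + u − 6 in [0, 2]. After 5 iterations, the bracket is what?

midpoint 1: g = -4 < 0 → [1, 2]
midpoint 1.5: g = -1.125 < 0 → [1.5, 2]
midpoint 1.75: g = 1.109375 > 0 → [1.5, 1.75]
midpoint 1.625: g = -0.084 < 0 → [1.625, 1.75]
midpoint 1.6875: g = 0.4929 > 0 → [1.625, 1.6875]

[1.625, 1.6875]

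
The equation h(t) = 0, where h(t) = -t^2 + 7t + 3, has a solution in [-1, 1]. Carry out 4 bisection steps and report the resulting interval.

t = 0 gives h = 3, positive; keep [-1, 0]
t = -0.5 gives h = -0.75, negative; keep [-0.5, 0]
t = -0.25 gives h = 1.1875, positive; keep [-0.5, -0.25]
t = -0.375 gives h = 0.2344, positive; keep [-0.5, -0.375]

[-0.5, -0.375]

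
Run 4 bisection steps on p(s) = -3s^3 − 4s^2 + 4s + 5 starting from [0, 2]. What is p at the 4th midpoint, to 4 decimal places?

s = 1 gives p = 2, positive; keep [1, 2]
s = 1.5 gives p = -8.125, negative; keep [1, 1.5]
s = 1.25 gives p = -2.109375, negative; keep [1, 1.25]
s = 1.125 gives p = 0.166, positive; keep [1.125, 1.25]

0.1660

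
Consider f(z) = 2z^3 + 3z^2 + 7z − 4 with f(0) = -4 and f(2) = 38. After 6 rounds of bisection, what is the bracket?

f(1) = 8 > 0, so the root lies in [0, 1]
f(0.5) = 0.5 > 0, so the root lies in [0, 0.5]
f(0.25) = -2.03125 < 0, so the root lies in [0.25, 0.5]
f(0.375) = -0.8477 < 0, so the root lies in [0.375, 0.5]
f(0.4375) = -0.1958 < 0, so the root lies in [0.4375, 0.5]
f(0.46875) = 0.1464 > 0, so the root lies in [0.4375, 0.46875]

[0.4375, 0.46875]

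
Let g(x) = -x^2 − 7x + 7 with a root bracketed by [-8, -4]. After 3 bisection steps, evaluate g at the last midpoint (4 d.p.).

m = -6, g(m) = 13 (+); new bracket [-8, -6]
m = -7, g(m) = 7 (+); new bracket [-8, -7]
m = -7.5, g(m) = 3.25 (+); new bracket [-8, -7.5]

3.2500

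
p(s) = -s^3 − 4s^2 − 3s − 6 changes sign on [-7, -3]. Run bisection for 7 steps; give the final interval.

p(-5) = 34 > 0, so the root lies in [-5, -3]
p(-4) = 6 > 0, so the root lies in [-4, -3]
p(-3.5) = -1.625 < 0, so the root lies in [-4, -3.5]
p(-3.75) = 1.7344 > 0, so the root lies in [-3.75, -3.5]
p(-3.625) = -0.0527 < 0, so the root lies in [-3.75, -3.625]
p(-3.6875) = 0.8132 > 0, so the root lies in [-3.6875, -3.625]
p(-3.65625) = 0.3734 > 0, so the root lies in [-3.65625, -3.625]

[-3.65625, -3.625]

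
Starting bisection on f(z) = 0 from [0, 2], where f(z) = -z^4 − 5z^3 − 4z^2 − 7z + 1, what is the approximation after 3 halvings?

z = 1 gives f = -16, negative; keep [0, 1]
z = 0.5 gives f = -4.1875, negative; keep [0, 0.5]
z = 0.25 gives f = -1.082031, negative; keep [0, 0.25]

0.25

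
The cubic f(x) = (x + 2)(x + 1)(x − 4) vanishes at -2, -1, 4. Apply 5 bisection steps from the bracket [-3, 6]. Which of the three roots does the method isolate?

m = 1.5, f(m) = -21.875 (−); new bracket [1.5, 6]
m = 3.75, f(m) = -6.828125 (−); new bracket [3.75, 6]
m = 4.875, f(m) = 35.341797 (+); new bracket [3.75, 4.875]
m = 4.3125, f(m) = 10.4797 (+); new bracket [3.75, 4.3125]
m = 4.03125, f(m) = 0.9483 (+); new bracket [3.75, 4.03125]

4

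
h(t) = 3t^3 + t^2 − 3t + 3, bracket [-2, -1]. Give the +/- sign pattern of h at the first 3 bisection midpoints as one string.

midpoint -1.5: h = -0.375 < 0 → [-1.5, -1]
midpoint -1.25: h = 2.453125 > 0 → [-1.5, -1.25]
midpoint -1.375: h = 1.216797 > 0 → [-1.5, -1.375]

-++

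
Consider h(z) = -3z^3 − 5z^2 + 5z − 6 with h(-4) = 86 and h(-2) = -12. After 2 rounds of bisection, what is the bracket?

h(-3) = 15 > 0, so the root lies in [-3, -2]
h(-2.5) = -2.875 < 0, so the root lies in [-3, -2.5]

[-3, -2.5]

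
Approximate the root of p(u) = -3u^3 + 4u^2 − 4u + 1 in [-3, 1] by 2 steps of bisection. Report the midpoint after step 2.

p(-1) = 12 > 0, so the root lies in [-1, 1]
p(0) = 1 > 0, so the root lies in [0, 1]

0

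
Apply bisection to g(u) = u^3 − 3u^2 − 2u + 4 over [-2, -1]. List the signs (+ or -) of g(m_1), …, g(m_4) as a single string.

midpoint -1.5: g = -3.125 < 0 → [-1.5, -1]
midpoint -1.25: g = -0.140625 < 0 → [-1.25, -1]
midpoint -1.125: g = 1.029297 > 0 → [-1.25, -1.125]
midpoint -1.1875: g = 0.47 > 0 → [-1.25, -1.1875]

--++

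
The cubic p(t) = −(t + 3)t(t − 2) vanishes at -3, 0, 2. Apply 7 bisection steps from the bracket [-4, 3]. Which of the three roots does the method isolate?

m = -0.5, p(m) = -3.125 (−); new bracket [-4, -0.5]
m = -2.25, p(m) = -7.171875 (−); new bracket [-4, -2.25]
m = -3.125, p(m) = 2.001953 (+); new bracket [-3.125, -2.25]
m = -2.6875, p(m) = -3.9368 (−); new bracket [-3.125, -2.6875]
m = -2.90625, p(m) = -1.3368 (−); new bracket [-3.125, -2.90625]
m = -3.015625, p(m) = 0.2363 (+); new bracket [-3.015625, -2.90625]
m = -2.9609375, p(m) = -0.5738 (−); new bracket [-3.015625, -2.9609375]

-3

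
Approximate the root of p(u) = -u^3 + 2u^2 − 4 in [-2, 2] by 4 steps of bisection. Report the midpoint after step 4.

-1.25

p(0) = -4 < 0, so the root lies in [-2, 0]
p(-1) = -1 < 0, so the root lies in [-2, -1]
p(-1.5) = 3.875 > 0, so the root lies in [-1.5, -1]
p(-1.25) = 1.0781 > 0, so the root lies in [-1.25, -1]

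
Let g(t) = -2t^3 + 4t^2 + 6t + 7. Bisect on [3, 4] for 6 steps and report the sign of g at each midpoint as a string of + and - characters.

midpoint 3.5: g = -8.75 < 0 → [3, 3.5]
midpoint 3.25: g = 0.09375 > 0 → [3.25, 3.5]
midpoint 3.375: g = -4.074219 < 0 → [3.25, 3.375]
midpoint 3.3125: g = -1.9282 < 0 → [3.25, 3.3125]
midpoint 3.28125: g = -0.9019 < 0 → [3.25, 3.28125]
midpoint 3.265625: g = -0.4003 < 0 → [3.25, 3.265625]

-+----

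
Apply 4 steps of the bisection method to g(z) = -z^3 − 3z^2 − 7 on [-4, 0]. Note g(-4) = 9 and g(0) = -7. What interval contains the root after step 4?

g(-2) = -11 < 0, so the root lies in [-4, -2]
g(-3) = -7 < 0, so the root lies in [-4, -3]
g(-3.5) = -0.875 < 0, so the root lies in [-4, -3.5]
g(-3.75) = 3.5469 > 0, so the root lies in [-3.75, -3.5]

[-3.75, -3.5]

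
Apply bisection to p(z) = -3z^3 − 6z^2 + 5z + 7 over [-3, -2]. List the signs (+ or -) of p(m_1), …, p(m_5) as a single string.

+-++-

p(-2.5) = 3.875 > 0, so the root lies in [-2.5, -2]
p(-2.25) = -0.453125 < 0, so the root lies in [-2.5, -2.25]
p(-2.375) = 1.470703 > 0, so the root lies in [-2.375, -2.25]
p(-2.3125) = 0.4509 > 0, so the root lies in [-2.3125, -2.25]
p(-2.28125) = -0.0153 < 0, so the root lies in [-2.3125, -2.28125]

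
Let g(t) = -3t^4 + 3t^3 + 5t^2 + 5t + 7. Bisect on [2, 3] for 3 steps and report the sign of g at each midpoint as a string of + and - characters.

-+-

g(2.5) = -19.5625 < 0, so the root lies in [2, 2.5]
g(2.25) = 0.847656 > 0, so the root lies in [2.25, 2.5]
g(2.375) = -8.182373 < 0, so the root lies in [2.25, 2.375]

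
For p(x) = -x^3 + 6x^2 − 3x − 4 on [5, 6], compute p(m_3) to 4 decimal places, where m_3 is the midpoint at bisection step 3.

-2.0684

x = 5.5 gives p = -5.375, negative; keep [5, 5.5]
x = 5.25 gives p = 0.921875, positive; keep [5.25, 5.5]
x = 5.375 gives p = -2.068359, negative; keep [5.25, 5.375]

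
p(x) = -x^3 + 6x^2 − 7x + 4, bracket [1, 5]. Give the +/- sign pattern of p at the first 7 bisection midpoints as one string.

+++-++-

midpoint 3: p = 10 > 0 → [3, 5]
midpoint 4: p = 8 > 0 → [4, 5]
midpoint 4.5: p = 2.875 > 0 → [4.5, 5]
midpoint 4.75: p = -1.0469 < 0 → [4.5, 4.75]
midpoint 4.625: p = 1.0371 > 0 → [4.625, 4.75]
midpoint 4.6875: p = 0.0266 > 0 → [4.6875, 4.75]
midpoint 4.71875: p = -0.5022 < 0 → [4.6875, 4.71875]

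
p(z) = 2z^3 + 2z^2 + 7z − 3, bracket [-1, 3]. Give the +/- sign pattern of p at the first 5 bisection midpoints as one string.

+-+-+

p(1) = 8 > 0, so the root lies in [-1, 1]
p(0) = -3 < 0, so the root lies in [0, 1]
p(0.5) = 1.25 > 0, so the root lies in [0, 0.5]
p(0.25) = -1.0938 < 0, so the root lies in [0.25, 0.5]
p(0.375) = 0.0117 > 0, so the root lies in [0.25, 0.375]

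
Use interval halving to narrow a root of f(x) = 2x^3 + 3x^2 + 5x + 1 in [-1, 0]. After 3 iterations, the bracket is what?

[-0.25, -0.125]

midpoint -0.5: f = -1 < 0 → [-0.5, 0]
midpoint -0.25: f = -0.09375 < 0 → [-0.25, 0]
midpoint -0.125: f = 0.417969 > 0 → [-0.25, -0.125]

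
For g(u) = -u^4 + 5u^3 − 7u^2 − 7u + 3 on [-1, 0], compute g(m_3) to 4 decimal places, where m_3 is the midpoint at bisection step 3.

-0.1702

m = -0.5, g(m) = 4.0625 (+); new bracket [-1, -0.5]
m = -0.75, g(m) = 1.886719 (+); new bracket [-1, -0.75]
m = -0.875, g(m) = -0.170166 (−); new bracket [-0.875, -0.75]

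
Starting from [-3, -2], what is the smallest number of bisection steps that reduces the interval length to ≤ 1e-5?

Width after n steps is 1/2^n. Need 2^n ≥ 1/1e-5 = 100000.
2^16 = 65536 < 100000 ≤ 2^17 = 131072, so n = 17.

17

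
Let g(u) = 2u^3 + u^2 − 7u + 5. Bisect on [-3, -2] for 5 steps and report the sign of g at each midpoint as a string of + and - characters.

-++--

g(-2.5) = -2.5 < 0, so the root lies in [-2.5, -2]
g(-2.25) = 3.03125 > 0, so the root lies in [-2.5, -2.25]
g(-2.375) = 0.472656 > 0, so the root lies in [-2.5, -2.375]
g(-2.4375) = -0.9604 < 0, so the root lies in [-2.4375, -2.375]
g(-2.40625) = -0.2308 < 0, so the root lies in [-2.40625, -2.375]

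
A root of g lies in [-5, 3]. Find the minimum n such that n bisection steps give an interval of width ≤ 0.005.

11

Width after n steps is 8/2^n. Need 2^n ≥ 8/0.005 = 1600.
2^10 = 1024 < 1600 ≤ 2^11 = 2048, so n = 11.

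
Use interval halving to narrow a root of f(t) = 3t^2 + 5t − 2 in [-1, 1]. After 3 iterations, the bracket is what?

midpoint 0: f = -2 < 0 → [0, 1]
midpoint 0.5: f = 1.25 > 0 → [0, 0.5]
midpoint 0.25: f = -0.5625 < 0 → [0.25, 0.5]

[0.25, 0.5]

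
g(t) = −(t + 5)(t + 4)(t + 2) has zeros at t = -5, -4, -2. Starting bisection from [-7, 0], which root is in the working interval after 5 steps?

t = -3.5 gives g = 1.125, positive; keep [-3.5, 0]
t = -1.75 gives g = -1.828125, negative; keep [-3.5, -1.75]
t = -2.625 gives g = 2.041016, positive; keep [-2.625, -1.75]
t = -2.1875 gives g = 0.9558, positive; keep [-2.1875, -1.75]
t = -1.96875 gives g = -0.1924, negative; keep [-2.1875, -1.96875]

-2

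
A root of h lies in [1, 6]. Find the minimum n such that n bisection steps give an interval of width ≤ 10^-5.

Width after n steps is 5/2^n. Need 2^n ≥ 5/10^-5 = 500000.
2^18 = 262144 < 500000 ≤ 2^19 = 524288, so n = 19.

19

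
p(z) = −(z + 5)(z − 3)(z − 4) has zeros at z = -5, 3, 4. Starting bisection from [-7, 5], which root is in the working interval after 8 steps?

-5

midpoint -1: p = -80 < 0 → [-7, -1]
midpoint -4: p = -56 < 0 → [-7, -4]
midpoint -5.5: p = 40.375 > 0 → [-5.5, -4]
midpoint -4.75: p = -16.9531 < 0 → [-5.5, -4.75]
midpoint -5.125: p = 9.2676 > 0 → [-5.125, -4.75]
midpoint -4.9375: p = -4.4338 < 0 → [-5.125, -4.9375]
midpoint -5.03125: p = 2.2666 > 0 → [-5.03125, -4.9375]
midpoint -4.984375: p = -1.1209 < 0 → [-5.03125, -4.984375]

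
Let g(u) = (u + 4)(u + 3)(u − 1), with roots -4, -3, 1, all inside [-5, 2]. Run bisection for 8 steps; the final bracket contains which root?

g(-1.5) = -9.375 < 0, so the root lies in [-1.5, 2]
g(0.25) = -10.359375 < 0, so the root lies in [0.25, 2]
g(1.125) = 2.642578 > 0, so the root lies in [0.25, 1.125]
g(0.6875) = -5.4016 < 0, so the root lies in [0.6875, 1.125]
g(0.90625) = -1.7967 < 0, so the root lies in [0.90625, 1.125]
g(1.015625) = 0.3147 > 0, so the root lies in [0.90625, 1.015625]
g(0.9609375) = -0.7676 < 0, so the root lies in [0.9609375, 1.015625]
g(0.98828125) = -0.2331 < 0, so the root lies in [0.98828125, 1.015625]

1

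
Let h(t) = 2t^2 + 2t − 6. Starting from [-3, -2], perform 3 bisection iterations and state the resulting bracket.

[-2.375, -2.25]

t = -2.5 gives h = 1.5, positive; keep [-2.5, -2]
t = -2.25 gives h = -0.375, negative; keep [-2.5, -2.25]
t = -2.375 gives h = 0.53125, positive; keep [-2.375, -2.25]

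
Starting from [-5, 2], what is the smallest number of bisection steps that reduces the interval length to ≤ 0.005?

11

Width after n steps is 7/2^n. Need 2^n ≥ 7/0.005 = 1400.
2^10 = 1024 < 1400 ≤ 2^11 = 2048, so n = 11.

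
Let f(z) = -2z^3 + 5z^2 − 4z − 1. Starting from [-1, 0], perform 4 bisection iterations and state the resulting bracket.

[-0.25, -0.1875]

f(-0.5) = 2.5 > 0, so the root lies in [-0.5, 0]
f(-0.25) = 0.34375 > 0, so the root lies in [-0.25, 0]
f(-0.125) = -0.417969 < 0, so the root lies in [-0.25, -0.125]
f(-0.1875) = -0.061 < 0, so the root lies in [-0.25, -0.1875]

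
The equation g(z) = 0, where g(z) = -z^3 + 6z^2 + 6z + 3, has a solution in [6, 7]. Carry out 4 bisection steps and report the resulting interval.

[6.875, 6.9375]

g(6.5) = 20.875 > 0, so the root lies in [6.5, 7]
g(6.75) = 9.328125 > 0, so the root lies in [6.75, 7]
g(6.875) = 2.892578 > 0, so the root lies in [6.875, 7]
g(6.9375) = -0.4958 < 0, so the root lies in [6.875, 6.9375]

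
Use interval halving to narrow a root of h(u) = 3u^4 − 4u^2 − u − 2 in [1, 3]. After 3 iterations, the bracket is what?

u = 2 gives h = 28, positive; keep [1, 2]
u = 1.5 gives h = 2.6875, positive; keep [1, 1.5]
u = 1.25 gives h = -2.175781, negative; keep [1.25, 1.5]

[1.25, 1.5]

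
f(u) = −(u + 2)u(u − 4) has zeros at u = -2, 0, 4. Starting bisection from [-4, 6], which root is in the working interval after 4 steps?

4

midpoint 1: f = 9 > 0 → [1, 6]
midpoint 3.5: f = 9.625 > 0 → [3.5, 6]
midpoint 4.75: f = -24.046875 < 0 → [3.5, 4.75]
midpoint 4.125: f = -3.1582 < 0 → [3.5, 4.125]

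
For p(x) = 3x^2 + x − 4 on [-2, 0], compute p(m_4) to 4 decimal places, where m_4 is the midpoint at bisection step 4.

p(-1) = -2 < 0, so the root lies in [-2, -1]
p(-1.5) = 1.25 > 0, so the root lies in [-1.5, -1]
p(-1.25) = -0.5625 < 0, so the root lies in [-1.5, -1.25]
p(-1.375) = 0.2969 > 0, so the root lies in [-1.375, -1.25]

0.2969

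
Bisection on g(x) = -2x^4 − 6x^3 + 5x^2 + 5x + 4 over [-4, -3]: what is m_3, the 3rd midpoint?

m = -3.5, g(m) = 4.875 (+); new bracket [-4, -3.5]
m = -3.75, g(m) = -23.539062 (−); new bracket [-3.75, -3.5]
m = -3.625, g(m) = -7.965332 (−); new bracket [-3.625, -3.5]

-3.625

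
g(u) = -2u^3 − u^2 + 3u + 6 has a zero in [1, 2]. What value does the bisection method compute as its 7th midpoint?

1.6015625

u = 1.5 gives g = 1.5, positive; keep [1.5, 2]
u = 1.75 gives g = -2.53125, negative; keep [1.5, 1.75]
u = 1.625 gives g = -0.347656, negative; keep [1.5, 1.625]
u = 1.5625 gives g = 0.6167, positive; keep [1.5625, 1.625]
u = 1.59375 gives g = 0.1448, positive; keep [1.59375, 1.625]
u = 1.609375 gives g = -0.0988, negative; keep [1.59375, 1.609375]
u = 1.6015625 gives g = 0.0237, positive; keep [1.6015625, 1.609375]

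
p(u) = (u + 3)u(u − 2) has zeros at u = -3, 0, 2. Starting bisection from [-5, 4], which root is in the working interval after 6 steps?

-3

p(-0.5) = 3.125 > 0, so the root lies in [-5, -0.5]
p(-2.75) = 3.265625 > 0, so the root lies in [-5, -2.75]
p(-3.875) = -19.919922 < 0, so the root lies in [-3.875, -2.75]
p(-3.3125) = -5.4993 < 0, so the root lies in [-3.3125, -2.75]
p(-3.03125) = -0.4766 < 0, so the root lies in [-3.03125, -2.75]
p(-2.890625) = 1.5462 > 0, so the root lies in [-3.03125, -2.890625]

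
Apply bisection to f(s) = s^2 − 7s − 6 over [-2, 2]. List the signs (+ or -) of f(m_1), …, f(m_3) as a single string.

m = 0, f(m) = -6 (−); new bracket [-2, 0]
m = -1, f(m) = 2 (+); new bracket [-1, 0]
m = -0.5, f(m) = -2.25 (−); new bracket [-1, -0.5]

-+-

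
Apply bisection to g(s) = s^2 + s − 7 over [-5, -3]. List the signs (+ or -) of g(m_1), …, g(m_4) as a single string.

midpoint -4: g = 5 > 0 → [-4, -3]
midpoint -3.5: g = 1.75 > 0 → [-3.5, -3]
midpoint -3.25: g = 0.3125 > 0 → [-3.25, -3]
midpoint -3.125: g = -0.3594 < 0 → [-3.25, -3.125]

+++-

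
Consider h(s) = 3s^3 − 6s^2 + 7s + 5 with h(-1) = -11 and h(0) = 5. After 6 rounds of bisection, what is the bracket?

h(-0.5) = -0.375 < 0, so the root lies in [-0.5, 0]
h(-0.25) = 2.828125 > 0, so the root lies in [-0.5, -0.25]
h(-0.375) = 1.373047 > 0, so the root lies in [-0.5, -0.375]
h(-0.4375) = 0.5378 > 0, so the root lies in [-0.5, -0.4375]
h(-0.46875) = 0.0914 > 0, so the root lies in [-0.5, -0.46875]
h(-0.484375) = -0.1393 < 0, so the root lies in [-0.484375, -0.46875]

[-0.484375, -0.46875]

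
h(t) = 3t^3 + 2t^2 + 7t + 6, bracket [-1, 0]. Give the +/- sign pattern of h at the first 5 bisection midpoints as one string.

++-+-

t = -0.5 gives h = 2.625, positive; keep [-1, -0.5]
t = -0.75 gives h = 0.609375, positive; keep [-1, -0.75]
t = -0.875 gives h = -0.603516, negative; keep [-0.875, -0.75]
t = -0.8125 gives h = 0.0237, positive; keep [-0.875, -0.8125]
t = -0.84375 gives h = -0.2845, negative; keep [-0.84375, -0.8125]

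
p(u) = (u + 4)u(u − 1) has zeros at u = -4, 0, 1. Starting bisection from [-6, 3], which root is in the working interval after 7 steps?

m = -1.5, p(m) = 9.375 (+); new bracket [-6, -1.5]
m = -3.75, p(m) = 4.453125 (+); new bracket [-6, -3.75]
m = -4.875, p(m) = -25.060547 (−); new bracket [-4.875, -3.75]
m = -4.3125, p(m) = -7.1594 (−); new bracket [-4.3125, -3.75]
m = -4.03125, p(m) = -0.6338 (−); new bracket [-4.03125, -3.75]
m = -3.890625, p(m) = 2.0811 (+); new bracket [-4.03125, -3.890625]
m = -3.9609375, p(m) = 0.7676 (+); new bracket [-4.03125, -3.9609375]

-4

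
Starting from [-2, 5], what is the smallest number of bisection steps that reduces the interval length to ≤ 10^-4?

17

Width after n steps is 7/2^n. Need 2^n ≥ 7/10^-4 = 70000.
2^16 = 65536 < 70000 ≤ 2^17 = 131072, so n = 17.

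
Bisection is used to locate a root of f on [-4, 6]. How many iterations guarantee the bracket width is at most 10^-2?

10

Width after n steps is 10/2^n. Need 2^n ≥ 10/10^-2 = 1000.
2^9 = 512 < 1000 ≤ 2^10 = 1024, so n = 10.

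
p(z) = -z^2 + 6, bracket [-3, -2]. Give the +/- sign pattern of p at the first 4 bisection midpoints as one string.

midpoint -2.5: p = -0.25 < 0 → [-2.5, -2]
midpoint -2.25: p = 0.9375 > 0 → [-2.5, -2.25]
midpoint -2.375: p = 0.359375 > 0 → [-2.5, -2.375]
midpoint -2.4375: p = 0.0586 > 0 → [-2.5, -2.4375]

-+++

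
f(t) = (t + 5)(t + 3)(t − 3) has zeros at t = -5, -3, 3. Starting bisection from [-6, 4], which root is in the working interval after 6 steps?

midpoint -1: f = -32 < 0 → [-1, 4]
midpoint 1.5: f = -43.875 < 0 → [1.5, 4]
midpoint 2.75: f = -11.140625 < 0 → [2.75, 4]
midpoint 3.375: f = 20.0215 > 0 → [2.75, 3.375]
midpoint 3.0625: f = 3.0549 > 0 → [2.75, 3.0625]
midpoint 2.90625: f = -4.3778 < 0 → [2.90625, 3.0625]

3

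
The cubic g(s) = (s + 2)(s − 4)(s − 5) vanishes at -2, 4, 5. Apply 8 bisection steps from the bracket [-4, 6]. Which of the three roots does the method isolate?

g(1) = 36 > 0, so the root lies in [-4, 1]
g(-1.5) = 17.875 > 0, so the root lies in [-4, -1.5]
g(-2.75) = -39.234375 < 0, so the root lies in [-2.75, -1.5]
g(-2.125) = -5.4551 < 0, so the root lies in [-2.125, -1.5]
g(-1.8125) = 7.4246 > 0, so the root lies in [-2.125, -1.8125]
g(-1.96875) = 1.2998 > 0, so the root lies in [-2.125, -1.96875]
g(-2.046875) = -1.9974 < 0, so the root lies in [-2.046875, -1.96875]
g(-2.0078125) = -0.3289 < 0, so the root lies in [-2.0078125, -1.96875]

-2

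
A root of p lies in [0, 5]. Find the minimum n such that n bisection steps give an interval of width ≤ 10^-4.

16

Width after n steps is 5/2^n. Need 2^n ≥ 5/10^-4 = 50000.
2^15 = 32768 < 50000 ≤ 2^16 = 65536, so n = 16.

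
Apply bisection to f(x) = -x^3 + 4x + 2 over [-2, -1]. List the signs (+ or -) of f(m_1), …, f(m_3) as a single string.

-+-

x = -1.5 gives f = -0.625, negative; keep [-2, -1.5]
x = -1.75 gives f = 0.359375, positive; keep [-1.75, -1.5]
x = -1.625 gives f = -0.208984, negative; keep [-1.75, -1.625]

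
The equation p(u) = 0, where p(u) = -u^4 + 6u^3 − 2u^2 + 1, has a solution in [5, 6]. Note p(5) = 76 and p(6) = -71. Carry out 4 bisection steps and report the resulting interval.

m = 5.5, p(m) = 23.6875 (+); new bracket [5.5, 6]
m = 5.75, p(m) = -17.597656 (−); new bracket [5.5, 5.75]
m = 5.625, p(m) = 4.460693 (+); new bracket [5.625, 5.75]
m = 5.6875, p(m) = -6.2024 (−); new bracket [5.625, 5.6875]

[5.625, 5.6875]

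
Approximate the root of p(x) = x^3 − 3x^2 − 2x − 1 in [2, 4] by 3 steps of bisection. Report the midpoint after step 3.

3.75

p(3) = -7 < 0, so the root lies in [3, 4]
p(3.5) = -1.875 < 0, so the root lies in [3.5, 4]
p(3.75) = 2.046875 > 0, so the root lies in [3.5, 3.75]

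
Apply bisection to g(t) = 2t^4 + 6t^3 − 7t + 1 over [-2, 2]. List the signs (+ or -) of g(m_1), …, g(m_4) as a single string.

m = 0, g(m) = 1 (+); new bracket [-2, 0]
m = -1, g(m) = 4 (+); new bracket [-2, -1]
m = -1.5, g(m) = 1.375 (+); new bracket [-2, -1.5]
m = -1.75, g(m) = -0.1484 (−); new bracket [-1.75, -1.5]

+++-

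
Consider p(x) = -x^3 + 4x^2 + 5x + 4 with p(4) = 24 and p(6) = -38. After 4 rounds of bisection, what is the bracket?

x = 5 gives p = 4, positive; keep [5, 6]
x = 5.5 gives p = -13.875, negative; keep [5, 5.5]
x = 5.25 gives p = -4.203125, negative; keep [5, 5.25]
x = 5.125 gives p = 0.0762, positive; keep [5.125, 5.25]

[5.125, 5.25]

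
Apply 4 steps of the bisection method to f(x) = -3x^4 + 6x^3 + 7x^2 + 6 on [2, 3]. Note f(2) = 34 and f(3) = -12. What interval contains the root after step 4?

f(2.5) = 26.3125 > 0, so the root lies in [2.5, 3]
f(2.75) = 12.144531 > 0, so the root lies in [2.75, 3]
f(2.875) = 1.479736 > 0, so the root lies in [2.875, 3]
f(2.9375) = -4.8873 < 0, so the root lies in [2.875, 2.9375]

[2.875, 2.9375]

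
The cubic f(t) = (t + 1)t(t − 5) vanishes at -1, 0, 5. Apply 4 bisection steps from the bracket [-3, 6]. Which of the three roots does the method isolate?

midpoint 1.5: f = -13.125 < 0 → [1.5, 6]
midpoint 3.75: f = -22.265625 < 0 → [3.75, 6]
midpoint 4.875: f = -3.580078 < 0 → [4.875, 6]
midpoint 5.4375: f = 15.3142 > 0 → [4.875, 5.4375]

5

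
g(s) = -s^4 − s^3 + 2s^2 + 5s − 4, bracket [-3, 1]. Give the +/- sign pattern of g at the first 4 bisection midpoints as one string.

---+

s = -1 gives g = -7, negative; keep [-1, 1]
s = 0 gives g = -4, negative; keep [0, 1]
s = 0.5 gives g = -1.1875, negative; keep [0.5, 1]
s = 0.75 gives g = 0.1367, positive; keep [0.5, 0.75]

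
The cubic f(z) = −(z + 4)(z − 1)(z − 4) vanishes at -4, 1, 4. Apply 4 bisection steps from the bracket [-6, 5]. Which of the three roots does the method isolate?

-4

m = -0.5, f(m) = -23.625 (−); new bracket [-6, -0.5]
m = -3.25, f(m) = -23.109375 (−); new bracket [-6, -3.25]
m = -4.625, f(m) = 30.322266 (+); new bracket [-4.625, -3.25]
m = -3.9375, f(m) = -2.4495 (−); new bracket [-4.625, -3.9375]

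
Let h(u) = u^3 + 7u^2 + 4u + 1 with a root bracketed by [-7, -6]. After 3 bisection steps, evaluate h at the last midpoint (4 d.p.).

u = -6.5 gives h = -3.875, negative; keep [-6.5, -6]
u = -6.25 gives h = 5.296875, positive; keep [-6.5, -6.25]
u = -6.375 gives h = 0.900391, positive; keep [-6.5, -6.375]

0.9004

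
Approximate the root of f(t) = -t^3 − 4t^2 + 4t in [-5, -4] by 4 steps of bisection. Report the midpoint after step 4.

t = -4.5 gives f = -7.875, negative; keep [-5, -4.5]
t = -4.75 gives f = -2.078125, negative; keep [-5, -4.75]
t = -4.875 gives f = 1.294922, positive; keep [-4.875, -4.75]
t = -4.8125 gives f = -0.4324, negative; keep [-4.875, -4.8125]

-4.8125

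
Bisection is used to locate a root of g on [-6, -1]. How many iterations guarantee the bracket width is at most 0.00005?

17

Width after n steps is 5/2^n. Need 2^n ≥ 5/0.00005 = 100000.
2^16 = 65536 < 100000 ≤ 2^17 = 131072, so n = 17.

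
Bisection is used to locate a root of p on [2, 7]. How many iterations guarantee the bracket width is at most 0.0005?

14

Width after n steps is 5/2^n. Need 2^n ≥ 5/0.0005 = 10000.
2^13 = 8192 < 10000 ≤ 2^14 = 16384, so n = 14.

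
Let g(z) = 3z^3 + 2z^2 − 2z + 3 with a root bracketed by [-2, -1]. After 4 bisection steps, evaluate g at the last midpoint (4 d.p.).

z = -1.5 gives g = 0.375, positive; keep [-2, -1.5]
z = -1.75 gives g = -3.453125, negative; keep [-1.75, -1.5]
z = -1.625 gives g = -1.341797, negative; keep [-1.625, -1.5]
z = -1.5625 gives g = -0.4363, negative; keep [-1.5625, -1.5]

-0.4363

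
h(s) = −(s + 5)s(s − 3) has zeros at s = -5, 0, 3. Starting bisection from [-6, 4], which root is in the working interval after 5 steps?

-5

midpoint -1: h = -16 < 0 → [-6, -1]
midpoint -3.5: h = -34.125 < 0 → [-6, -3.5]
midpoint -4.75: h = -9.203125 < 0 → [-6, -4.75]
midpoint -5.375: h = 16.8809 > 0 → [-5.375, -4.75]
midpoint -5.0625: h = 2.551 > 0 → [-5.0625, -4.75]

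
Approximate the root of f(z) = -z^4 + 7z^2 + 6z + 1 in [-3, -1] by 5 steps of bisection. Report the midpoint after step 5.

-2.0625

z = -2 gives f = 1, positive; keep [-3, -2]
z = -2.5 gives f = -9.3125, negative; keep [-2.5, -2]
z = -2.25 gives f = -2.691406, negative; keep [-2.25, -2]
z = -2.125 gives f = -0.5315, negative; keep [-2.125, -2]
z = -2.0625 gives f = 0.3066, positive; keep [-2.125, -2.0625]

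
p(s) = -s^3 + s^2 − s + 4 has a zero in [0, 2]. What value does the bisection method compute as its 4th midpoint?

s = 1 gives p = 3, positive; keep [1, 2]
s = 1.5 gives p = 1.375, positive; keep [1.5, 2]
s = 1.75 gives p = -0.046875, negative; keep [1.5, 1.75]
s = 1.625 gives p = 0.7246, positive; keep [1.625, 1.75]

1.625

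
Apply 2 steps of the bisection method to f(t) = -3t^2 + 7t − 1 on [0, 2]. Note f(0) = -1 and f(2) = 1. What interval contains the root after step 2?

f(1) = 3 > 0, so the root lies in [0, 1]
f(0.5) = 1.75 > 0, so the root lies in [0, 0.5]

[0, 0.5]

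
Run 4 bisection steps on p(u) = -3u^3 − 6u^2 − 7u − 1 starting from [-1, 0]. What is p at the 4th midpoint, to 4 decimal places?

0.1213

m = -0.5, p(m) = 1.375 (+); new bracket [-0.5, 0]
m = -0.25, p(m) = 0.421875 (+); new bracket [-0.25, 0]
m = -0.125, p(m) = -0.212891 (−); new bracket [-0.25, -0.125]
m = -0.1875, p(m) = 0.1213 (+); new bracket [-0.1875, -0.125]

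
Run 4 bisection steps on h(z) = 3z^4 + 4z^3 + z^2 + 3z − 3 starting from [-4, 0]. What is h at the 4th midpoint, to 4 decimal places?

1.5117

midpoint -2: h = 11 > 0 → [-2, 0]
midpoint -1: h = -6 < 0 → [-2, -1]
midpoint -1.5: h = -3.5625 < 0 → [-2, -1.5]
midpoint -1.75: h = 1.5117 > 0 → [-1.75, -1.5]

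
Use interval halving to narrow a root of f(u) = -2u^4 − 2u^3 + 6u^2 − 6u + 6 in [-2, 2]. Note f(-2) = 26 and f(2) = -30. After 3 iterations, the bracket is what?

[1, 1.5]

f(0) = 6 > 0, so the root lies in [0, 2]
f(1) = 2 > 0, so the root lies in [1, 2]
f(1.5) = -6.375 < 0, so the root lies in [1, 1.5]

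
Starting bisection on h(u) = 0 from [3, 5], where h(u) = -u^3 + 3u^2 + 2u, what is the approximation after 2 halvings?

h(4) = -8 < 0, so the root lies in [3, 4]
h(3.5) = 0.875 > 0, so the root lies in [3.5, 4]

3.5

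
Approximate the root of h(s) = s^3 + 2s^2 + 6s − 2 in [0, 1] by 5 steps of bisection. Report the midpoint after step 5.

s = 0.5 gives h = 1.625, positive; keep [0, 0.5]
s = 0.25 gives h = -0.359375, negative; keep [0.25, 0.5]
s = 0.375 gives h = 0.583984, positive; keep [0.25, 0.375]
s = 0.3125 gives h = 0.1008, positive; keep [0.25, 0.3125]
s = 0.28125 gives h = -0.132, negative; keep [0.28125, 0.3125]

0.28125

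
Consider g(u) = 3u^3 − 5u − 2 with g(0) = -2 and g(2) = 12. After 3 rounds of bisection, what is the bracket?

g(1) = -4 < 0, so the root lies in [1, 2]
g(1.5) = 0.625 > 0, so the root lies in [1, 1.5]
g(1.25) = -2.390625 < 0, so the root lies in [1.25, 1.5]

[1.25, 1.5]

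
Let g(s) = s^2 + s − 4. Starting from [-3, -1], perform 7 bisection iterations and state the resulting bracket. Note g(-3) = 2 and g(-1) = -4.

[-2.5625, -2.546875]

s = -2 gives g = -2, negative; keep [-3, -2]
s = -2.5 gives g = -0.25, negative; keep [-3, -2.5]
s = -2.75 gives g = 0.8125, positive; keep [-2.75, -2.5]
s = -2.625 gives g = 0.2656, positive; keep [-2.625, -2.5]
s = -2.5625 gives g = 0.0039, positive; keep [-2.5625, -2.5]
s = -2.53125 gives g = -0.124, negative; keep [-2.5625, -2.53125]
s = -2.546875 gives g = -0.0603, negative; keep [-2.5625, -2.546875]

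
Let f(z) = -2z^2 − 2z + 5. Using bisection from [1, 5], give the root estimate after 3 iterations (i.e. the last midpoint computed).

1.5

f(3) = -19 < 0, so the root lies in [1, 3]
f(2) = -7 < 0, so the root lies in [1, 2]
f(1.5) = -2.5 < 0, so the root lies in [1, 1.5]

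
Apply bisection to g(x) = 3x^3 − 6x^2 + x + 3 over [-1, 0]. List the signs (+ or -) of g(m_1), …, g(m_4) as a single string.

+--+

g(-0.5) = 0.625 > 0, so the root lies in [-1, -0.5]
g(-0.75) = -2.390625 < 0, so the root lies in [-0.75, -0.5]
g(-0.625) = -0.701172 < 0, so the root lies in [-0.625, -0.5]
g(-0.5625) = 0.0051 > 0, so the root lies in [-0.625, -0.5625]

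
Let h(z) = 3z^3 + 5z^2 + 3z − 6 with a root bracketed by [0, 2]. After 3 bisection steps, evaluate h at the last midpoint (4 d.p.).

m = 1, h(m) = 5 (+); new bracket [0, 1]
m = 0.5, h(m) = -2.875 (−); new bracket [0.5, 1]
m = 0.75, h(m) = 0.328125 (+); new bracket [0.5, 0.75]

0.3281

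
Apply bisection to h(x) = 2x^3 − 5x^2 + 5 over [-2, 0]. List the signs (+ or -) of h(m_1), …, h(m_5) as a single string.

-++-+

m = -1, h(m) = -2 (−); new bracket [-1, 0]
m = -0.5, h(m) = 3.5 (+); new bracket [-1, -0.5]
m = -0.75, h(m) = 1.34375 (+); new bracket [-1, -0.75]
m = -0.875, h(m) = -0.168 (−); new bracket [-0.875, -0.75]
m = -0.8125, h(m) = 0.6265 (+); new bracket [-0.875, -0.8125]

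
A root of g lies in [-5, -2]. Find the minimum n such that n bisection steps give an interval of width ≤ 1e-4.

15

Width after n steps is 3/2^n. Need 2^n ≥ 3/1e-4 = 30000.
2^14 = 16384 < 30000 ≤ 2^15 = 32768, so n = 15.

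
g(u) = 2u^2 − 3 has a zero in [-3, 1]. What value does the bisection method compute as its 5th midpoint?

-1.125

m = -1, g(m) = -1 (−); new bracket [-3, -1]
m = -2, g(m) = 5 (+); new bracket [-2, -1]
m = -1.5, g(m) = 1.5 (+); new bracket [-1.5, -1]
m = -1.25, g(m) = 0.125 (+); new bracket [-1.25, -1]
m = -1.125, g(m) = -0.4688 (−); new bracket [-1.25, -1.125]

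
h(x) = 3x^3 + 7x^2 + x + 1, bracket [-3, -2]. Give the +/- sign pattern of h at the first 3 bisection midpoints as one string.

-+-

h(-2.5) = -4.625 < 0, so the root lies in [-2.5, -2]
h(-2.25) = 0.015625 > 0, so the root lies in [-2.5, -2.25]
h(-2.375) = -2.080078 < 0, so the root lies in [-2.375, -2.25]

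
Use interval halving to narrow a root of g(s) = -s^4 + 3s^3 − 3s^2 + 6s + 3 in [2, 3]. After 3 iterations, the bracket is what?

[2.75, 2.875]

midpoint 2.5: g = 7.0625 > 0 → [2.5, 3]
midpoint 2.75: g = 2.011719 > 0 → [2.75, 3]
midpoint 2.875: g = -1.576416 < 0 → [2.75, 2.875]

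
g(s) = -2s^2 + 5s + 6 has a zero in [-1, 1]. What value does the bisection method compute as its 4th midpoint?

midpoint 0: g = 6 > 0 → [-1, 0]
midpoint -0.5: g = 3 > 0 → [-1, -0.5]
midpoint -0.75: g = 1.125 > 0 → [-1, -0.75]
midpoint -0.875: g = 0.0938 > 0 → [-1, -0.875]

-0.875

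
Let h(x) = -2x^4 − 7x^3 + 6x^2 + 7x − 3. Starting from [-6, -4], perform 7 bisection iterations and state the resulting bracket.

[-4.015625, -4]

m = -5, h(m) = -263 (−); new bracket [-5, -4]
m = -4.5, h(m) = -95.25 (−); new bracket [-4.5, -4]
m = -4.25, h(m) = -39.523438 (−); new bracket [-4.25, -4]
m = -4.125, h(m) = -17.5181 (−); new bracket [-4.125, -4]
m = -4.0625, h(m) = -7.8421 (−); new bracket [-4.0625, -4]
m = -4.03125, h(m) = -3.3191 (−); new bracket [-4.03125, -4]
m = -4.015625, h(m) = -1.1344 (−); new bracket [-4.015625, -4]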